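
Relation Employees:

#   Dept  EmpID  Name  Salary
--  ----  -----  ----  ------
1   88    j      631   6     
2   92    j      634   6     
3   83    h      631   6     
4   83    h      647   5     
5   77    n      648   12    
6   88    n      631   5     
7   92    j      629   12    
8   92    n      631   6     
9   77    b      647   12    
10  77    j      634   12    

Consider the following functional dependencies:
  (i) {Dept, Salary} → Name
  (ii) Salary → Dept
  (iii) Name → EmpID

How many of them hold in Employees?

0

(i) {Dept, Salary} → Name: (Dept=92, Salary=6): rows 2, 8 → Name takes values {634, 631} — violation; (Dept=77, Salary=12): rows 5, 9, 10 → Name takes values {648, 647, 634} — violation — fails.
(ii) Salary → Dept: Salary=6: rows 1, 2, 3, 8 → Dept takes values {88, 92, 83} — violation; Salary=5: rows 4, 6 → Dept takes values {83, 88} — violation; Salary=12: rows 5, 7, 9, 10 → Dept takes values {77, 92} — violation — fails.
(iii) Name → EmpID: Name=631: rows 1, 3, 6, 8 → EmpID takes values {j, h, n} — violation; Name=647: rows 4, 9 → EmpID takes values {h, b} — violation — fails.
None of the 3 dependencies hold.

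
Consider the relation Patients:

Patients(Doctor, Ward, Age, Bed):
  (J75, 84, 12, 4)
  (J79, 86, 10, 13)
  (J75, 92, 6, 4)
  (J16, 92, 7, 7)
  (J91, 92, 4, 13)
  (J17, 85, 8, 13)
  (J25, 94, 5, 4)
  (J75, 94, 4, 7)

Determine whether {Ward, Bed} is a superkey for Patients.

Yes

All 8 rows have distinct {Ward, Bed} values, so {Ward, Bed} → (all attributes) holds and {Ward, Bed} is a superkey.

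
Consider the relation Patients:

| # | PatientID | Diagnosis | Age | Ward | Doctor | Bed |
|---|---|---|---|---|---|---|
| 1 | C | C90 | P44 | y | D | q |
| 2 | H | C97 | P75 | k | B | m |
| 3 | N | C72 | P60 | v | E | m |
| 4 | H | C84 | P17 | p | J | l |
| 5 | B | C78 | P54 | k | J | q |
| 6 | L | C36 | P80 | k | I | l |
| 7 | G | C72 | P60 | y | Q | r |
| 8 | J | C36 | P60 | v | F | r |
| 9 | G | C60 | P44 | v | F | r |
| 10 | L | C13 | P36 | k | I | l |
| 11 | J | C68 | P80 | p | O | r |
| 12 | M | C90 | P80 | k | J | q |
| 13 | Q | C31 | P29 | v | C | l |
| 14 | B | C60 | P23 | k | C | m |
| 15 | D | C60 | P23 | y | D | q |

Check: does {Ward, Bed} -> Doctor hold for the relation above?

No

(Ward=y, Bed=q): rows 1, 15 → Doctor = D, D ✓
(Ward=k, Bed=m): rows 2, 14 → Doctor takes values {B, C} — violation
(Ward=v, Bed=m): row 3 → Doctor = E ✓
(Ward=p, Bed=l): row 4 → Doctor = J ✓
(Ward=k, Bed=q): rows 5, 12 → Doctor = J, J ✓
(Ward=k, Bed=l): rows 6, 10 → Doctor = I, I ✓
(Ward=y, Bed=r): row 7 → Doctor = Q ✓
(Ward=v, Bed=r): rows 8, 9 → Doctor = F, F ✓
(Ward=p, Bed=r): row 11 → Doctor = O ✓
(Ward=v, Bed=l): row 13 → Doctor = C ✓
Two rows agree on {Ward, Bed} but differ on Doctor, so {Ward, Bed} -> Doctor does not hold.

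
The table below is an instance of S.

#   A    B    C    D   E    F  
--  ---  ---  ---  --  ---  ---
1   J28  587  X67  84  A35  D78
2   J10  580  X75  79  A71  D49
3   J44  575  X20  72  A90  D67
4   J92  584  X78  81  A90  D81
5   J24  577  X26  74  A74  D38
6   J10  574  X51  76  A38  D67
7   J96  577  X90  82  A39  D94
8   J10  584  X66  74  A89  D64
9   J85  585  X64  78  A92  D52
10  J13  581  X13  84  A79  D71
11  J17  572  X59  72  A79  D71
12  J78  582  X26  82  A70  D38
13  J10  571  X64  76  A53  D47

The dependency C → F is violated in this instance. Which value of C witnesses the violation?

X64

C=X67: row 1 → F = D78 ✓
C=X75: row 2 → F = D49 ✓
C=X20: row 3 → F = D67 ✓
C=X78: row 4 → F = D81 ✓
C=X26: rows 5, 12 → F = D38, D38 ✓
C=X51: row 6 → F = D67 ✓
C=X90: row 7 → F = D94 ✓
C=X66: row 8 → F = D64 ✓
C=X64: rows 9, 13 → F takes values {D52, D47} — violation
C=X13: row 10 → F = D71 ✓
C=X59: row 11 → F = D71 ✓
The only C value with inconsistent F is C=X64.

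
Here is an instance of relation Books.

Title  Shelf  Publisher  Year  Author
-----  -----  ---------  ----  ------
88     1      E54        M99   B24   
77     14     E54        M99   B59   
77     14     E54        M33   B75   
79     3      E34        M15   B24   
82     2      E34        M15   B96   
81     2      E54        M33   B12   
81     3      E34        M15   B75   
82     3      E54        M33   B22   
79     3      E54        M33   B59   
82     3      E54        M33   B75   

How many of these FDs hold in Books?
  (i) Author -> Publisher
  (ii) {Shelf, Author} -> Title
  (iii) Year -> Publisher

1

(i) Author -> Publisher: Author=B24: 2 rows → Publisher takes values {E54, E34} — violation; Author=B75: 3 rows → Publisher takes values {E54, E34} — violation — fails.
(ii) {Shelf, Author} -> Title: (Shelf=3, Author=B75): 2 rows → Title takes values {81, 82} — violation — fails.
(iii) Year -> Publisher: every LHS value maps to a single RHS value — holds.
1 of the 3 dependencies holds.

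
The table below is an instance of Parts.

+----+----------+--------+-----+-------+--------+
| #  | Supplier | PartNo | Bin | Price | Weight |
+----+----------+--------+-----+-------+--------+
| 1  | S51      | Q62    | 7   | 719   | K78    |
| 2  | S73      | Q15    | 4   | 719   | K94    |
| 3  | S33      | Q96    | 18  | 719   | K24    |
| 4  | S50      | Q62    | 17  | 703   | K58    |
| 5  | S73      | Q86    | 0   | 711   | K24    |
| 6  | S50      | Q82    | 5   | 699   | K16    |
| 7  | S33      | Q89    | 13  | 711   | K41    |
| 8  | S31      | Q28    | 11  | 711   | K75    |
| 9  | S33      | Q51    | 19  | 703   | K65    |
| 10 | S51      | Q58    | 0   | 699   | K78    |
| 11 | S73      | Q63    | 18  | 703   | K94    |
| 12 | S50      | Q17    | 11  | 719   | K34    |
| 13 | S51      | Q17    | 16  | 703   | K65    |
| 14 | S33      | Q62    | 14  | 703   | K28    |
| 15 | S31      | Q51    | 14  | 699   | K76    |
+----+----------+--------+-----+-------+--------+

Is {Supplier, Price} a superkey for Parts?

Rows 9 and 14 have the same {Supplier, Price} value (Supplier=S33, Price=703) but are distinct tuples, so {Supplier, Price} does not determine every attribute — not a superkey.

No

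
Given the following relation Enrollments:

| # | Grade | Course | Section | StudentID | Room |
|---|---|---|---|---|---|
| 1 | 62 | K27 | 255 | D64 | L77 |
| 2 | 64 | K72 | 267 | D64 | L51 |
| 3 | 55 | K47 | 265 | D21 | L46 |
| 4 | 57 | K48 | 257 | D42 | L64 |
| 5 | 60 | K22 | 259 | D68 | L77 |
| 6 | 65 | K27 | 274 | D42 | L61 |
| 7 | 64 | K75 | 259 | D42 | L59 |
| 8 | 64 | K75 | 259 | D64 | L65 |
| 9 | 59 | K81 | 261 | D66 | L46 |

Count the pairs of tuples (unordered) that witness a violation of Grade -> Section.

Grade=64: violating pairs (2,7), (2,8) — 2 pairs.

2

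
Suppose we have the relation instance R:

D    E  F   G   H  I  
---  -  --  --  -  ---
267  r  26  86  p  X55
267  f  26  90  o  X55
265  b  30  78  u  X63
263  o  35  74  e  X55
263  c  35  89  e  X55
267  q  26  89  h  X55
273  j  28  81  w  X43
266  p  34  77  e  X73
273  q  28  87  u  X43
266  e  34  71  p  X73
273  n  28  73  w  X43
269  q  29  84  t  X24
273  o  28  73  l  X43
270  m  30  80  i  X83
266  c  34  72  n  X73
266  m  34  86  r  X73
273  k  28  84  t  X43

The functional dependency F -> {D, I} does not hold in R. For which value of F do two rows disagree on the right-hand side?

F=26: 3 rows → {D,I} = (267, X55), (267, X55), (267, X55) ✓
F=30: 2 rows → {D,I} takes values {(265, X63), (270, X83)} — violation
F=35: 2 rows → {D,I} = (263, X55), (263, X55) ✓
F=28: 5 rows → {D,I} = (273, X43), (273, X43), (273, X43), (273, X43), (273, X43) ✓
F=34: 4 rows → {D,I} = (266, X73), (266, X73), (266, X73), (266, X73) ✓
F=29: 1 row → {D,I} = (269, X24) ✓
The only F value with inconsistent RHS is F=30.

30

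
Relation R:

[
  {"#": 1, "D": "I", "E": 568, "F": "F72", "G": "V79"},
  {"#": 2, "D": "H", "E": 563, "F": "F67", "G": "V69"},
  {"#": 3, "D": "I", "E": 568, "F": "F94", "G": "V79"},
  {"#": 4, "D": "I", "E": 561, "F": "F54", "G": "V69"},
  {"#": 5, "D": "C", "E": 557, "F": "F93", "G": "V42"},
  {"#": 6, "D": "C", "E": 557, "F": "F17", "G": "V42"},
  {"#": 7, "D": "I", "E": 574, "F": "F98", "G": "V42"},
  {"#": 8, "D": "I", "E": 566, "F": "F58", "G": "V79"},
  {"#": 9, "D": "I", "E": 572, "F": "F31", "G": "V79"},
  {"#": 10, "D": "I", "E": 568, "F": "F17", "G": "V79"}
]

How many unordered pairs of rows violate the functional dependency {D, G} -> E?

7

(D=I, G=V79): violating pairs (1,8), (1,9), (3,8), (3,9), (8,9), (8,10), (9,10) — 7 pairs.
(D=C, G=V42): all 2 rows agree on E — 0 pairs.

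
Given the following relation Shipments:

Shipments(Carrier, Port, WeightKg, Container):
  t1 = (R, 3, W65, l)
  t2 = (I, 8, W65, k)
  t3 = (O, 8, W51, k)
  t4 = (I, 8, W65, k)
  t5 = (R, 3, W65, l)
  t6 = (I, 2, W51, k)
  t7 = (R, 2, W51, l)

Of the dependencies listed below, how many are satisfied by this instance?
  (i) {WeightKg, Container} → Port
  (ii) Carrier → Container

(i) {WeightKg, Container} → Port: (WeightKg=W51, Container=k): rows 3, 6 → Port takes values {8, 2} — violation — fails.
(ii) Carrier → Container: every LHS value maps to a single RHS value — holds.
1 of the 2 dependencies holds.

1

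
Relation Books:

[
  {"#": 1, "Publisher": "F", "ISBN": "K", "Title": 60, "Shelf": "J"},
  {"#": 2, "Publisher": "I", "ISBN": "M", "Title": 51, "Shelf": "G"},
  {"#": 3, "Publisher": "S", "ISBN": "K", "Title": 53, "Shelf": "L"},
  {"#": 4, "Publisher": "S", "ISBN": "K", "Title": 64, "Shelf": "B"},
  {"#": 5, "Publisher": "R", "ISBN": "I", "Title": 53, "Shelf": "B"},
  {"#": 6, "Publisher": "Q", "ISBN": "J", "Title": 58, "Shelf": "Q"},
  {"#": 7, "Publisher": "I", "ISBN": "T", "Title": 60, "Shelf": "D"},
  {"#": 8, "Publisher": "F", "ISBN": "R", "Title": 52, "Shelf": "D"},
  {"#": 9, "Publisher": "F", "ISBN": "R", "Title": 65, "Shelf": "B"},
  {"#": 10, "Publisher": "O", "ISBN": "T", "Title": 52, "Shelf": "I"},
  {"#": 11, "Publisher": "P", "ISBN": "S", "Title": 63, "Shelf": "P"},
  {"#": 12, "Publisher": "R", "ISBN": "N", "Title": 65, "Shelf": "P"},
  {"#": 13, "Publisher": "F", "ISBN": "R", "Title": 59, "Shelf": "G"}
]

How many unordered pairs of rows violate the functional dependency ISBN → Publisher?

3

ISBN=K: violating pairs (1,3), (1,4) — 2 pairs.
ISBN=T: violating pairs (7,10) — 1 pair.
ISBN=R: all 3 rows agree on Publisher — 0 pairs.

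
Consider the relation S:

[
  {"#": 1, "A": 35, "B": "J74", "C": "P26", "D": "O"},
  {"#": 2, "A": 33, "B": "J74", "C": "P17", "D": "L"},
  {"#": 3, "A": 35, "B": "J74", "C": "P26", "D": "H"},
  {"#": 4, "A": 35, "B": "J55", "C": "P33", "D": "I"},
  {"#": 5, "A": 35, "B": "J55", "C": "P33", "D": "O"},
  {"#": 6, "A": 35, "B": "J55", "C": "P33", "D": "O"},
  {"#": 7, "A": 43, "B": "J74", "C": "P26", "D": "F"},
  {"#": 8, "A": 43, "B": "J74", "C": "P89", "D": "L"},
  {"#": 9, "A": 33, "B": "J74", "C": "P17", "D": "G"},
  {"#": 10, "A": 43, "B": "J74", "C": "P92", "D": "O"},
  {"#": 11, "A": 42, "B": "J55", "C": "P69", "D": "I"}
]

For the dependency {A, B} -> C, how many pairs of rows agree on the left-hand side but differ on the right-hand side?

3

(A=35, B=J74): all 2 rows agree on C — 0 pairs.
(A=33, B=J74): all 2 rows agree on C — 0 pairs.
(A=35, B=J55): all 3 rows agree on C — 0 pairs.
(A=43, B=J74): violating pairs (7,8), (7,10), (8,10) — 3 pairs.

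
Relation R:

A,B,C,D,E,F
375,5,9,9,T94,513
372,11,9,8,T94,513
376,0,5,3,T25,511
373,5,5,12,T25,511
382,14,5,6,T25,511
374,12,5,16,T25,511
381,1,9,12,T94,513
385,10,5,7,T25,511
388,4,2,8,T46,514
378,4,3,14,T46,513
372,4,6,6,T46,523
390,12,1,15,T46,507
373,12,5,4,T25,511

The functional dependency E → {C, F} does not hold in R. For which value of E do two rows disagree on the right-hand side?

E=T94: 3 rows → {C,F} = (9, 513), (9, 513), (9, 513) ✓
E=T25: 6 rows → {C,F} = (5, 511), (5, 511), (5, 511), (5, 511), (5, 511), (5, 511) ✓
E=T46: 4 rows → {C,F} takes values {(2, 514), (3, 513), (6, 523), (1, 507)} — violation
The only E value with inconsistent RHS is E=T46.

T46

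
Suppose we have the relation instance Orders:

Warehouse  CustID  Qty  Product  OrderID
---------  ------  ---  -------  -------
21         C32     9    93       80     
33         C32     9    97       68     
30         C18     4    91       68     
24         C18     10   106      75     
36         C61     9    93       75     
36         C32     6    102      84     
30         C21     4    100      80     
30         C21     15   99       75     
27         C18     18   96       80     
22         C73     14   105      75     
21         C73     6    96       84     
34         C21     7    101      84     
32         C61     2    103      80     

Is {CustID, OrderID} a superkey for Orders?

All 13 rows have distinct {CustID, OrderID} values, so {CustID, OrderID} → (all attributes) holds and {CustID, OrderID} is a superkey.

Yes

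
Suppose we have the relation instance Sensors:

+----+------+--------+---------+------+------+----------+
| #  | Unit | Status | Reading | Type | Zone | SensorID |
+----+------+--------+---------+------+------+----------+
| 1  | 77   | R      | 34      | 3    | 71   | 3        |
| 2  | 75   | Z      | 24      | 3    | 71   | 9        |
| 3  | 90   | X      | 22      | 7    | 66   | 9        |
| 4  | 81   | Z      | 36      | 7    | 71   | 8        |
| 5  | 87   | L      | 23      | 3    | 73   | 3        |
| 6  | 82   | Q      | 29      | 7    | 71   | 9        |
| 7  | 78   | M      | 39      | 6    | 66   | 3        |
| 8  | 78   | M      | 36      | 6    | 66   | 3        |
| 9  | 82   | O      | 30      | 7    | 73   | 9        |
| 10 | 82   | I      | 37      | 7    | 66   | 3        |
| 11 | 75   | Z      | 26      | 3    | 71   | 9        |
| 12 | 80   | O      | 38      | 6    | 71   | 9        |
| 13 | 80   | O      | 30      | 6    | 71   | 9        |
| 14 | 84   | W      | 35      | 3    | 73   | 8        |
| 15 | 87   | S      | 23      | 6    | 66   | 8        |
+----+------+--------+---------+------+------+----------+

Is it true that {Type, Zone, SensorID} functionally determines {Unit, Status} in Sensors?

(Type=3, Zone=71, SensorID=3): row 1 → {Unit,Status} = (77, R) ✓
(Type=3, Zone=71, SensorID=9): rows 2, 11 → {Unit,Status} = (75, Z), (75, Z) ✓
(Type=7, Zone=66, SensorID=9): row 3 → {Unit,Status} = (90, X) ✓
(Type=7, Zone=71, SensorID=8): row 4 → {Unit,Status} = (81, Z) ✓
(Type=3, Zone=73, SensorID=3): row 5 → {Unit,Status} = (87, L) ✓
(Type=7, Zone=71, SensorID=9): row 6 → {Unit,Status} = (82, Q) ✓
(Type=6, Zone=66, SensorID=3): rows 7, 8 → {Unit,Status} = (78, M), (78, M) ✓
(Type=7, Zone=73, SensorID=9): row 9 → {Unit,Status} = (82, O) ✓
(Type=7, Zone=66, SensorID=3): row 10 → {Unit,Status} = (82, I) ✓
(Type=6, Zone=71, SensorID=9): rows 12, 13 → {Unit,Status} = (80, O), (80, O) ✓
(Type=3, Zone=73, SensorID=8): row 14 → {Unit,Status} = (84, W) ✓
(Type=6, Zone=66, SensorID=8): row 15 → {Unit,Status} = (87, S) ✓
Every {Type, Zone, SensorID} value is associated with a single {Unit, Status} value, so {Type, Zone, SensorID} -> {Unit, Status} holds.

Yes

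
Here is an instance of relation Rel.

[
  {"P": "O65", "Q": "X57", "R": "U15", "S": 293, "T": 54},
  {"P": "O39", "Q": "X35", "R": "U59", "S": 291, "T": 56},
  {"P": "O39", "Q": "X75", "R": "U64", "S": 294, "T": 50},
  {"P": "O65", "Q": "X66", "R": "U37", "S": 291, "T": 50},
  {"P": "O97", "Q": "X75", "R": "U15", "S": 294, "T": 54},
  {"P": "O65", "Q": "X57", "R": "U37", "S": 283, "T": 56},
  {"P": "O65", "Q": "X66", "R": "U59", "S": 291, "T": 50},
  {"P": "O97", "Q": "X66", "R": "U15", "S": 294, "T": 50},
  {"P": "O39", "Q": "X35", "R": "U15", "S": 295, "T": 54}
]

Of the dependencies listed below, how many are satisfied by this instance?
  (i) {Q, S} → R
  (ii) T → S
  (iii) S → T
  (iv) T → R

(i) {Q, S} → R: (Q=X75, S=294): 2 rows → R takes values {U64, U15} — violation; (Q=X66, S=291): 2 rows → R takes values {U37, U59} — violation — fails.
(ii) T → S: T=54: 3 rows → S takes values {293, 294, 295} — violation; T=56: 2 rows → S takes values {291, 283} — violation; T=50: 4 rows → S takes values {294, 291} — violation — fails.
(iii) S → T: S=291: 3 rows → T takes values {56, 50} — violation; S=294: 3 rows → T takes values {50, 54} — violation — fails.
(iv) T → R: T=56: 2 rows → R takes values {U59, U37} — violation; T=50: 4 rows → R takes values {U64, U37, U59, U15} — violation — fails.
None of the 4 dependencies hold.

0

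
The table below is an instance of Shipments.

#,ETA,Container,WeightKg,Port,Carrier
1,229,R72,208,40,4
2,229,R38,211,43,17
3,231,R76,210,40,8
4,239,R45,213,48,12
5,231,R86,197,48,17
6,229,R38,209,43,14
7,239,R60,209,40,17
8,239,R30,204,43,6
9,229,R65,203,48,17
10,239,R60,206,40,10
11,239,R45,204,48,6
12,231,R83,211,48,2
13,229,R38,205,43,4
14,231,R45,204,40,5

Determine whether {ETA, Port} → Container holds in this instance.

(ETA=229, Port=40): row 1 → Container = R72 ✓
(ETA=229, Port=43): rows 2, 6, 13 → Container = R38, R38, R38 ✓
(ETA=231, Port=40): rows 3, 14 → Container takes values {R76, R45} — violation
(ETA=239, Port=48): rows 4, 11 → Container = R45, R45 ✓
(ETA=231, Port=48): rows 5, 12 → Container takes values {R86, R83} — violation
(ETA=239, Port=40): rows 7, 10 → Container = R60, R60 ✓
(ETA=239, Port=43): row 8 → Container = R30 ✓
(ETA=229, Port=48): row 9 → Container = R65 ✓
Two rows agree on {ETA, Port} but differ on Container, so {ETA, Port} → Container does not hold.

No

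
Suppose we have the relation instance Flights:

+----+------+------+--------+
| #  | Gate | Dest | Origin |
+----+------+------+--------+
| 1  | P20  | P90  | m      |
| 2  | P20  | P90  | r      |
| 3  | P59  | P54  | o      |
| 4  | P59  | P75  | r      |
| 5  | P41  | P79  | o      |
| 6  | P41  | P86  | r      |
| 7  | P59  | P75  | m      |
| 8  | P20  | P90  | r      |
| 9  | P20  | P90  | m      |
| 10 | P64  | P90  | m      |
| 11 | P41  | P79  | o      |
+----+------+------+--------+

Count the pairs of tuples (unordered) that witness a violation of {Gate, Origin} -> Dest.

0

(Gate=P20, Origin=m): all 2 rows agree on Dest — 0 pairs.
(Gate=P20, Origin=r): all 2 rows agree on Dest — 0 pairs.
(Gate=P41, Origin=o): all 2 rows agree on Dest — 0 pairs.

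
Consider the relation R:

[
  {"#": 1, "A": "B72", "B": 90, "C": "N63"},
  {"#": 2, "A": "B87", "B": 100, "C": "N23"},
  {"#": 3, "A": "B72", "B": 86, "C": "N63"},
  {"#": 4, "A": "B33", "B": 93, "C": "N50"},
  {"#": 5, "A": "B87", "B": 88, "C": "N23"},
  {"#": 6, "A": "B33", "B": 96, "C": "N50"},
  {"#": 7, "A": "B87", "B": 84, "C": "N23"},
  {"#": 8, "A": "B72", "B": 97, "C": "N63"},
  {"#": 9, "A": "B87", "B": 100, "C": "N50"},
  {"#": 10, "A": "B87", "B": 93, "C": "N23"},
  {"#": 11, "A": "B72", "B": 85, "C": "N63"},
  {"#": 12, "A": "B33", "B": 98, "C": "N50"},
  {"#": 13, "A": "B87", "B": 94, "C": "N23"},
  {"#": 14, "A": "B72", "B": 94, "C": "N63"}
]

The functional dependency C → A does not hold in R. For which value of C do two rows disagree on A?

N50

C=N63: rows 1, 3, 8, 11, 14 → A = B72, B72, B72, B72, B72 ✓
C=N23: rows 2, 5, 7, 10, 13 → A = B87, B87, B87, B87, B87 ✓
C=N50: rows 4, 6, 9, 12 → A takes values {B33, B87} — violation
The only C value with inconsistent A is C=N50.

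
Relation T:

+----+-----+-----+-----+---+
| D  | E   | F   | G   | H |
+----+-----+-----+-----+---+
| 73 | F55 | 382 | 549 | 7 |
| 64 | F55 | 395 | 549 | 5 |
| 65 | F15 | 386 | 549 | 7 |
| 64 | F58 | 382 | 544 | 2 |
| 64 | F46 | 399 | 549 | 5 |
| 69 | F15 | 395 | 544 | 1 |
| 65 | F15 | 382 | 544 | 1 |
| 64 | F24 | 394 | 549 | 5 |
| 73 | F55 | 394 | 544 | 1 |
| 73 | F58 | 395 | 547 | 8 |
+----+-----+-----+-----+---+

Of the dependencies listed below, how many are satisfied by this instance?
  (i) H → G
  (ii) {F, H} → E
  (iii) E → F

(i) H → G: every LHS value maps to a single RHS value — holds.
(ii) {F, H} → E: every LHS value maps to a single RHS value — holds.
(iii) E → F: E=F55: 3 rows → F takes values {382, 395, 394} — violation; E=F15: 3 rows → F takes values {386, 395, 382} — violation; E=F58: 2 rows → F takes values {382, 395} — violation — fails.
2 of the 3 dependencies hold.

2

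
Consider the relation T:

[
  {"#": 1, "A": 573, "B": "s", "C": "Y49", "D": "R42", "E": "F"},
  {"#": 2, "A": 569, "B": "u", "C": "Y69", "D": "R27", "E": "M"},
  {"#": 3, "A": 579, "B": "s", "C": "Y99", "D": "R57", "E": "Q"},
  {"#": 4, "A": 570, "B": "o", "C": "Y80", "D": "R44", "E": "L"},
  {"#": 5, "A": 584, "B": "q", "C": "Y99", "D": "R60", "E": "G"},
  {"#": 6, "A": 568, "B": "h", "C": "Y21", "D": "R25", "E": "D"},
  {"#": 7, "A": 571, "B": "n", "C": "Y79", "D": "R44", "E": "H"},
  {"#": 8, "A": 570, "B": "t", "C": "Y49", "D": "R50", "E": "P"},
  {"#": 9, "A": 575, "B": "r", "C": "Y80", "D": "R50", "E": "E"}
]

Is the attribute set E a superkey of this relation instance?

Yes

All 9 rows have distinct E values, so E → (all attributes) holds and E is a superkey.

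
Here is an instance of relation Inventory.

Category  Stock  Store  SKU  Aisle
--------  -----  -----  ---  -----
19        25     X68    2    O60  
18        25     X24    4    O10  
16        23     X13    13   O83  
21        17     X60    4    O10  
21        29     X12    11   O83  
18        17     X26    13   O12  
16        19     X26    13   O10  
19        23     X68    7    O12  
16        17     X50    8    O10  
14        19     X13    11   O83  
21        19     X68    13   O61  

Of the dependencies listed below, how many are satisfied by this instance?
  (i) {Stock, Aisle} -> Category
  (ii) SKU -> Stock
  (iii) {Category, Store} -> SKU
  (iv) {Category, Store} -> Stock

0

(i) {Stock, Aisle} -> Category: (Stock=17, Aisle=O10): 2 rows → Category takes values {21, 16} — violation — fails.
(ii) SKU -> Stock: SKU=4: 2 rows → Stock takes values {25, 17} — violation; SKU=13: 4 rows → Stock takes values {23, 17, 19} — violation; SKU=11: 2 rows → Stock takes values {29, 19} — violation — fails.
(iii) {Category, Store} -> SKU: (Category=19, Store=X68): 2 rows → SKU takes values {2, 7} — violation — fails.
(iv) {Category, Store} -> Stock: (Category=19, Store=X68): 2 rows → Stock takes values {25, 23} — violation — fails.
None of the 4 dependencies hold.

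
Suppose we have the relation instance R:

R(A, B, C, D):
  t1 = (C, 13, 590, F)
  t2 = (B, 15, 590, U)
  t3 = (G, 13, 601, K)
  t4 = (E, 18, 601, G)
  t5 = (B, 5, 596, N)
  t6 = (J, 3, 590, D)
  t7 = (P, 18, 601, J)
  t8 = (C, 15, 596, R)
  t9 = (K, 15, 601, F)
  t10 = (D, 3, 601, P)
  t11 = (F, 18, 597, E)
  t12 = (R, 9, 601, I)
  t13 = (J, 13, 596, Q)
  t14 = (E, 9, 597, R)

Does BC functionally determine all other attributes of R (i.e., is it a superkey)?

No

Rows 4 and 7 have the same BC value (B=18, C=601) but are distinct tuples, so BC does not determine every attribute — not a superkey.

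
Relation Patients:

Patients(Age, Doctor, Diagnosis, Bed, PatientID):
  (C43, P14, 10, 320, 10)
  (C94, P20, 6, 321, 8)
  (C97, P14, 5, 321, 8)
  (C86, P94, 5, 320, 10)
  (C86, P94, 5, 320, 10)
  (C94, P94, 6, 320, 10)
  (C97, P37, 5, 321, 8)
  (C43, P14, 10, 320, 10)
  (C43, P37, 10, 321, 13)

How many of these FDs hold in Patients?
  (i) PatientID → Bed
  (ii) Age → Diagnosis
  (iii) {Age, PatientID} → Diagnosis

3

(i) PatientID → Bed: every LHS value maps to a single RHS value — holds.
(ii) Age → Diagnosis: every LHS value maps to a single RHS value — holds.
(iii) {Age, PatientID} → Diagnosis: every LHS value maps to a single RHS value — holds.
3 of the 3 dependencies hold.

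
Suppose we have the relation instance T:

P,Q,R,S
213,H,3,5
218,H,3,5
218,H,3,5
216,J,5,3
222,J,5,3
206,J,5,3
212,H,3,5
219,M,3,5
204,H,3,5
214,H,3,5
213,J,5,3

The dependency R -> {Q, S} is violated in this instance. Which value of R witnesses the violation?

R=3: 7 rows → {Q,S} takes values {(H, 5), (M, 5)} — violation
R=5: 4 rows → {Q,S} = (J, 3), (J, 3), (J, 3), (J, 3) ✓
The only R value with inconsistent RHS is R=3.

3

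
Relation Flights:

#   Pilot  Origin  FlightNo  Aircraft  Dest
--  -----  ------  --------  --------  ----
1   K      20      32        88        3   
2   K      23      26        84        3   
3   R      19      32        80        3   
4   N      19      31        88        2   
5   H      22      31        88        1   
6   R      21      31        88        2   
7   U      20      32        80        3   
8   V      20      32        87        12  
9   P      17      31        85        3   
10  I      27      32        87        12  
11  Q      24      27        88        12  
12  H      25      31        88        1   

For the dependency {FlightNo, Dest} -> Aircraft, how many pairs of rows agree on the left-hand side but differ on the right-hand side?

2

(FlightNo=32, Dest=3): violating pairs (1,3), (1,7) — 2 pairs.
(FlightNo=31, Dest=2): all 2 rows agree on Aircraft — 0 pairs.
(FlightNo=31, Dest=1): all 2 rows agree on Aircraft — 0 pairs.
(FlightNo=32, Dest=12): all 2 rows agree on Aircraft — 0 pairs.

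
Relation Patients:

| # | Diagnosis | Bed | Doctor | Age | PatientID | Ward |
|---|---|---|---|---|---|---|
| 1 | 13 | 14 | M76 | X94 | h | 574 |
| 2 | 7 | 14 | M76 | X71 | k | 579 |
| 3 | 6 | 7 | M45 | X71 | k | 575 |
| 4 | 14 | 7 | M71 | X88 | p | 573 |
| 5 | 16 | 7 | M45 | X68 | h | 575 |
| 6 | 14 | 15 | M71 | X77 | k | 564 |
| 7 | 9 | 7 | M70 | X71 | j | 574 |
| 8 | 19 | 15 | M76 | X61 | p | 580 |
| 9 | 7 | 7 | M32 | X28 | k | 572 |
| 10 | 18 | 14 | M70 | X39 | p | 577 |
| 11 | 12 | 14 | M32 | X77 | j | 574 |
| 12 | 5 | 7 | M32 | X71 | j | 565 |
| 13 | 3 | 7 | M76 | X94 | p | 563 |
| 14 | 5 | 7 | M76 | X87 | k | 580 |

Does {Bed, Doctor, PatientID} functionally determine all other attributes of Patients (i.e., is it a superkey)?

All 14 rows have distinct {Bed, Doctor, PatientID} values, so {Bed, Doctor, PatientID} → (all attributes) holds and {Bed, Doctor, PatientID} is a superkey.

Yes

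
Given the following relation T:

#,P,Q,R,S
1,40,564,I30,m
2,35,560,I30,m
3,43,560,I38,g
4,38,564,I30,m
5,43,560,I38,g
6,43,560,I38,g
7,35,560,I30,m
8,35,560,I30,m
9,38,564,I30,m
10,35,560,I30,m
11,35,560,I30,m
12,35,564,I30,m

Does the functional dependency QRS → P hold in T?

No

(Q=564, R=I30, S=m): rows 1, 4, 9, 12 → P takes values {40, 38, 35} — violation
(Q=560, R=I30, S=m): rows 2, 7, 8, 10, 11 → P = 35, 35, 35, 35, 35 ✓
(Q=560, R=I38, S=g): rows 3, 5, 6 → P = 43, 43, 43 ✓
Two rows agree on QRS but differ on P, so QRS → P does not hold.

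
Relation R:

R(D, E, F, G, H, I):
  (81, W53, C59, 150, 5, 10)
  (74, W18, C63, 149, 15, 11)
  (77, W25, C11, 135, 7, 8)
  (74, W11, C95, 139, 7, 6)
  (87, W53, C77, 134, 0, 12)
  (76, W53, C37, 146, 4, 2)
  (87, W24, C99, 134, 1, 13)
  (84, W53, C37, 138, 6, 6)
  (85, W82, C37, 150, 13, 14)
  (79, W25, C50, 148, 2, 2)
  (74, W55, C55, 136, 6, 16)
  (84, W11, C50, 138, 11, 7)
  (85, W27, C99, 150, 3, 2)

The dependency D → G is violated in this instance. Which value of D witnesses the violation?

74

D=81: 1 row → G = 150 ✓
D=74: 3 rows → G takes values {149, 139, 136} — violation
D=77: 1 row → G = 135 ✓
D=87: 2 rows → G = 134, 134 ✓
D=76: 1 row → G = 146 ✓
D=84: 2 rows → G = 138, 138 ✓
D=85: 2 rows → G = 150, 150 ✓
D=79: 1 row → G = 148 ✓
The only D value with inconsistent G is D=74.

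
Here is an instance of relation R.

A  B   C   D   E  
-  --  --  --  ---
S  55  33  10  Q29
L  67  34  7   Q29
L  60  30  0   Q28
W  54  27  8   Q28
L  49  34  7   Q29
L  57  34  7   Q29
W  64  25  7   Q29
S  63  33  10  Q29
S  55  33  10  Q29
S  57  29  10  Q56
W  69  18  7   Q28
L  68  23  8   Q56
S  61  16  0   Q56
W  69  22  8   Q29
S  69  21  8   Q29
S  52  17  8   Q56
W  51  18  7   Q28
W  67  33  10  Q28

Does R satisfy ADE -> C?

Yes

(A=S, D=10, E=Q29): 3 rows → C = 33, 33, 33 ✓
(A=L, D=7, E=Q29): 3 rows → C = 34, 34, 34 ✓
(A=L, D=0, E=Q28): 1 row → C = 30 ✓
(A=W, D=8, E=Q28): 1 row → C = 27 ✓
(A=W, D=7, E=Q29): 1 row → C = 25 ✓
(A=S, D=10, E=Q56): 1 row → C = 29 ✓
(A=W, D=7, E=Q28): 2 rows → C = 18, 18 ✓
(A=L, D=8, E=Q56): 1 row → C = 23 ✓
(A=S, D=0, E=Q56): 1 row → C = 16 ✓
(A=W, D=8, E=Q29): 1 row → C = 22 ✓
(A=S, D=8, E=Q29): 1 row → C = 21 ✓
(A=S, D=8, E=Q56): 1 row → C = 17 ✓
(A=W, D=10, E=Q28): 1 row → C = 33 ✓
Every ADE value is associated with a single C value, so ADE -> C holds.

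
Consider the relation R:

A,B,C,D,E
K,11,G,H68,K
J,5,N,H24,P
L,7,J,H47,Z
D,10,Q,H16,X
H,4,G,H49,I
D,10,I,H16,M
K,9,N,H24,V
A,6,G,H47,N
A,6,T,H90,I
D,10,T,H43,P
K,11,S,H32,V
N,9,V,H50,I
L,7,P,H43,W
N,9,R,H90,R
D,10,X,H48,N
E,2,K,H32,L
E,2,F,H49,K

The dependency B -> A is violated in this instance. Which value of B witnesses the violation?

B=11: 2 rows → A = K, K ✓
B=5: 1 row → A = J ✓
B=7: 2 rows → A = L, L ✓
B=10: 4 rows → A = D, D, D, D ✓
B=4: 1 row → A = H ✓
B=9: 3 rows → A takes values {K, N} — violation
B=6: 2 rows → A = A, A ✓
B=2: 2 rows → A = E, E ✓
The only B value with inconsistent A is B=9.

9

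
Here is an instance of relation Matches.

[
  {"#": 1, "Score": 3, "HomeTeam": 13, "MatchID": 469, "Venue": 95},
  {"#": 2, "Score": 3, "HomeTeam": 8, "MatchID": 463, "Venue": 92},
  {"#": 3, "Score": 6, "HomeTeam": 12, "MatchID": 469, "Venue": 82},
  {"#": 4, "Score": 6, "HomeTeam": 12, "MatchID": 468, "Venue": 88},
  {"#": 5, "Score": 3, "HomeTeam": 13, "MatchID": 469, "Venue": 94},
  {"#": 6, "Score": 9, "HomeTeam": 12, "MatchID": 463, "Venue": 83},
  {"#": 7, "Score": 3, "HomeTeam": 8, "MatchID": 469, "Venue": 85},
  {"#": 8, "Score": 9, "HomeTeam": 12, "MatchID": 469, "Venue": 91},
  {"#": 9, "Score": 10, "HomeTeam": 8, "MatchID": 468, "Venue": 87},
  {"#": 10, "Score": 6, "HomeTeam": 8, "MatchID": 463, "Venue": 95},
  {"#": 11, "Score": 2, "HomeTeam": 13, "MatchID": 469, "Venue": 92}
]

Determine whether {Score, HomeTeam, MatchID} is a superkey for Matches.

Rows 1 and 5 have the same {Score, HomeTeam, MatchID} value (Score=3, HomeTeam=13, MatchID=469) but are distinct tuples, so {Score, HomeTeam, MatchID} does not determine every attribute — not a superkey.

No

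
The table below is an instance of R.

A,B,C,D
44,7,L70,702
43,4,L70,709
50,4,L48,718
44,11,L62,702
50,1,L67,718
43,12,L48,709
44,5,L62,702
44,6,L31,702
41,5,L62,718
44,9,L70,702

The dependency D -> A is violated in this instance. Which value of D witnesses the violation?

718

D=702: 5 rows → A = 44, 44, 44, 44, 44 ✓
D=709: 2 rows → A = 43, 43 ✓
D=718: 3 rows → A takes values {50, 41} — violation
The only D value with inconsistent A is D=718.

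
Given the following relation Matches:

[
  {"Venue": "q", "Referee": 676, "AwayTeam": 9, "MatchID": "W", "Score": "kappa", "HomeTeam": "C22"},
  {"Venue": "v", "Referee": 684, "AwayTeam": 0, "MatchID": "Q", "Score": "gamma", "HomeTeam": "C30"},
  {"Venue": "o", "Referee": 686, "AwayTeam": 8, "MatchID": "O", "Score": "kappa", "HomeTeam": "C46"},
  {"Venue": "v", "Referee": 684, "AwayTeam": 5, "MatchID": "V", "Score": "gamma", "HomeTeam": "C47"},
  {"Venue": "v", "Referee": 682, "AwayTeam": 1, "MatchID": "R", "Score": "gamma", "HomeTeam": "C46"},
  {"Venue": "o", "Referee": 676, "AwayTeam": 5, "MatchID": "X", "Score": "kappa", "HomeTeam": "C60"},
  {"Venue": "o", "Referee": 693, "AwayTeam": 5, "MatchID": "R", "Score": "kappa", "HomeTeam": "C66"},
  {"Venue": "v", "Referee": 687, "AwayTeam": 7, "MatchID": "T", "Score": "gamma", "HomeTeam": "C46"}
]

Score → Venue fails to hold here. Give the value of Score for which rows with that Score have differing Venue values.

Score=kappa: 4 rows → Venue takes values {q, o} — violation
Score=gamma: 4 rows → Venue = v, v, v, v ✓
The only Score value with inconsistent Venue is Score=kappa.

kappa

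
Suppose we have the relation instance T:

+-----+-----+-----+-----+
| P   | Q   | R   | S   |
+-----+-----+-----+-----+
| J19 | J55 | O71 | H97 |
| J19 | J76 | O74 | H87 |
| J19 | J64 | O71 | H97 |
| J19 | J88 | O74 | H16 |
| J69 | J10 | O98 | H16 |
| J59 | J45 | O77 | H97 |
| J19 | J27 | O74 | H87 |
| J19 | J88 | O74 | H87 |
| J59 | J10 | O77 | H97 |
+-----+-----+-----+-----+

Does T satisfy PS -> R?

(P=J19, S=H97): 2 rows → R = O71, O71 ✓
(P=J19, S=H87): 3 rows → R = O74, O74, O74 ✓
(P=J19, S=H16): 1 row → R = O74 ✓
(P=J69, S=H16): 1 row → R = O98 ✓
(P=J59, S=H97): 2 rows → R = O77, O77 ✓
Every PS value is associated with a single R value, so PS -> R holds.

Yes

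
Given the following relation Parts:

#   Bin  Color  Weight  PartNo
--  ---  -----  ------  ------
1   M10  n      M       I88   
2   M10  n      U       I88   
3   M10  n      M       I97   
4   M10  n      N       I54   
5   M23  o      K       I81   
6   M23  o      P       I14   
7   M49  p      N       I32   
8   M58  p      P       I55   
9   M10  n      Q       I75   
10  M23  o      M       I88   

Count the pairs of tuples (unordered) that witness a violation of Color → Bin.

Color=n: all 5 rows agree on Bin — 0 pairs.
Color=o: all 3 rows agree on Bin — 0 pairs.
Color=p: violating pairs (7,8) — 1 pair.

1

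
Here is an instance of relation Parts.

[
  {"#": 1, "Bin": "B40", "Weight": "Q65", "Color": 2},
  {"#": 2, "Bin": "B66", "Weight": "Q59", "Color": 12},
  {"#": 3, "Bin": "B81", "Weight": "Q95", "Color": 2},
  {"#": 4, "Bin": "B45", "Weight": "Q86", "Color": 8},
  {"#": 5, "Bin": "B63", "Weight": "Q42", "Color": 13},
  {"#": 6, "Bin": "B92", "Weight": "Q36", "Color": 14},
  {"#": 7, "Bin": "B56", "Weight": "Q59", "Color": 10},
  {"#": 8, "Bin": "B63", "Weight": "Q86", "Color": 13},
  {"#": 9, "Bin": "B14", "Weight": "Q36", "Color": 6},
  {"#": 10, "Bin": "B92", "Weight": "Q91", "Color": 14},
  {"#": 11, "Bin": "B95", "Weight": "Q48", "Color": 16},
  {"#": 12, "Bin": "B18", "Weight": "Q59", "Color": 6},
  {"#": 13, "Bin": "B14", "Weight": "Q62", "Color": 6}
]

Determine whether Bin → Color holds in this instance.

Bin=B40: row 1 → Color = 2 ✓
Bin=B66: row 2 → Color = 12 ✓
Bin=B81: row 3 → Color = 2 ✓
Bin=B45: row 4 → Color = 8 ✓
Bin=B63: rows 5, 8 → Color = 13, 13 ✓
Bin=B92: rows 6, 10 → Color = 14, 14 ✓
Bin=B56: row 7 → Color = 10 ✓
Bin=B14: rows 9, 13 → Color = 6, 6 ✓
Bin=B95: row 11 → Color = 16 ✓
Bin=B18: row 12 → Color = 6 ✓
Every Bin value is associated with a single Color value, so Bin → Color holds.

Yes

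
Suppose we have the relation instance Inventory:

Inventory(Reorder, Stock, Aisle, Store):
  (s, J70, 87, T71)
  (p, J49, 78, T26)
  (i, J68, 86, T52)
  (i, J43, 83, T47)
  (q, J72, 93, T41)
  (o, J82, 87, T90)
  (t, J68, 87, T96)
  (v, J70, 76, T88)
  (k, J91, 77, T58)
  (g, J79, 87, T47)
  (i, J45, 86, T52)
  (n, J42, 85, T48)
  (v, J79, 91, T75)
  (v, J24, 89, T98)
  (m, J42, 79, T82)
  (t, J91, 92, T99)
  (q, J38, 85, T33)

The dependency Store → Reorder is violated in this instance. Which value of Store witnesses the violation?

T47

Store=T71: 1 row → Reorder = s ✓
Store=T26: 1 row → Reorder = p ✓
Store=T52: 2 rows → Reorder = i, i ✓
Store=T47: 2 rows → Reorder takes values {i, g} — violation
Store=T41: 1 row → Reorder = q ✓
Store=T90: 1 row → Reorder = o ✓
Store=T96: 1 row → Reorder = t ✓
Store=T88: 1 row → Reorder = v ✓
Store=T58: 1 row → Reorder = k ✓
Store=T48: 1 row → Reorder = n ✓
Store=T75: 1 row → Reorder = v ✓
Store=T98: 1 row → Reorder = v ✓
Store=T82: 1 row → Reorder = m ✓
Store=T99: 1 row → Reorder = t ✓
Store=T33: 1 row → Reorder = q ✓
The only Store value with inconsistent Reorder is Store=T47.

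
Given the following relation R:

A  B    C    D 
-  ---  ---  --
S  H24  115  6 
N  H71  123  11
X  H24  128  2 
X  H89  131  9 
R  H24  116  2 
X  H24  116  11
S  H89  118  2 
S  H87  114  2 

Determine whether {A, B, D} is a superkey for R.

Yes

All 8 rows have distinct {A, B, D} values, so {A, B, D} → (all attributes) holds and {A, B, D} is a superkey.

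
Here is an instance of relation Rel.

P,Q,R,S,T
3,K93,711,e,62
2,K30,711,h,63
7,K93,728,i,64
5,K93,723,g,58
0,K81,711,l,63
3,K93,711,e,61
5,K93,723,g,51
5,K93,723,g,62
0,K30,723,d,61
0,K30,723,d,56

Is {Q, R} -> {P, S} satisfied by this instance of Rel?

(Q=K93, R=711): 2 rows → {P,S} = (3, e), (3, e) ✓
(Q=K30, R=711): 1 row → {P,S} = (2, h) ✓
(Q=K93, R=728): 1 row → {P,S} = (7, i) ✓
(Q=K93, R=723): 3 rows → {P,S} = (5, g), (5, g), (5, g) ✓
(Q=K81, R=711): 1 row → {P,S} = (0, l) ✓
(Q=K30, R=723): 2 rows → {P,S} = (0, d), (0, d) ✓
Every {Q, R} value is associated with a single {P, S} value, so {Q, R} -> {P, S} holds.

Yes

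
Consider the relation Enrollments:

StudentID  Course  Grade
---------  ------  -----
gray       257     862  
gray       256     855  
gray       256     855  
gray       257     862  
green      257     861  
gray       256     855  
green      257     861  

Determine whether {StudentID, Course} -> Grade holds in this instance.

(StudentID=gray, Course=257): 2 rows → Grade = 862, 862 ✓
(StudentID=gray, Course=256): 3 rows → Grade = 855, 855, 855 ✓
(StudentID=green, Course=257): 2 rows → Grade = 861, 861 ✓
Every {StudentID, Course} value is associated with a single Grade value, so {StudentID, Course} -> Grade holds.

Yes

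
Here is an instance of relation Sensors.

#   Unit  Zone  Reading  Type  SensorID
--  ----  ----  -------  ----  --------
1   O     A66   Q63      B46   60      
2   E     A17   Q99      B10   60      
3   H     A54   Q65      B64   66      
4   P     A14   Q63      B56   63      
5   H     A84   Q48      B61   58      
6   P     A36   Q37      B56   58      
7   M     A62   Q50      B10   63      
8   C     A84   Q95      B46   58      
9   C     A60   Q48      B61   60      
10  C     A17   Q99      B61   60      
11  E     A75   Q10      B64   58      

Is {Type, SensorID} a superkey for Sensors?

No

Rows 9 and 10 have the same {Type, SensorID} value (Type=B61, SensorID=60) but are distinct tuples, so {Type, SensorID} does not determine every attribute — not a superkey.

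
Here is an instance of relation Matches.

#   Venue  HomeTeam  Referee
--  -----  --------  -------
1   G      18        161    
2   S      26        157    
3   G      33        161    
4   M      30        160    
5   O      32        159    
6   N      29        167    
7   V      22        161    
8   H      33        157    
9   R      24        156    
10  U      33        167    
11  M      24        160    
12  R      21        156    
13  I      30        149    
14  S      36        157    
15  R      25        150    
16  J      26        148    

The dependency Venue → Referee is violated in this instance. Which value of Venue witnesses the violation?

Venue=G: rows 1, 3 → Referee = 161, 161 ✓
Venue=S: rows 2, 14 → Referee = 157, 157 ✓
Venue=M: rows 4, 11 → Referee = 160, 160 ✓
Venue=O: row 5 → Referee = 159 ✓
Venue=N: row 6 → Referee = 167 ✓
Venue=V: row 7 → Referee = 161 ✓
Venue=H: row 8 → Referee = 157 ✓
Venue=R: rows 9, 12, 15 → Referee takes values {156, 150} — violation
Venue=U: row 10 → Referee = 167 ✓
Venue=I: row 13 → Referee = 149 ✓
Venue=J: row 16 → Referee = 148 ✓
The only Venue value with inconsistent Referee is Venue=R.

R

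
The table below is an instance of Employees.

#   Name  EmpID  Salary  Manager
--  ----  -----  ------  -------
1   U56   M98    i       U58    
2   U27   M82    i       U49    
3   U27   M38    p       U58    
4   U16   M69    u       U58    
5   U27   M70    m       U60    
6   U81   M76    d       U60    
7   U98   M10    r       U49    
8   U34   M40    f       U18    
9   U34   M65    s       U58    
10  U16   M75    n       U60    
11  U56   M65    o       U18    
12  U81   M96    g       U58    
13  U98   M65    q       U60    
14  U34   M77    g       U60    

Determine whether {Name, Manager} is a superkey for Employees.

Yes

All 14 rows have distinct {Name, Manager} values, so {Name, Manager} → (all attributes) holds and {Name, Manager} is a superkey.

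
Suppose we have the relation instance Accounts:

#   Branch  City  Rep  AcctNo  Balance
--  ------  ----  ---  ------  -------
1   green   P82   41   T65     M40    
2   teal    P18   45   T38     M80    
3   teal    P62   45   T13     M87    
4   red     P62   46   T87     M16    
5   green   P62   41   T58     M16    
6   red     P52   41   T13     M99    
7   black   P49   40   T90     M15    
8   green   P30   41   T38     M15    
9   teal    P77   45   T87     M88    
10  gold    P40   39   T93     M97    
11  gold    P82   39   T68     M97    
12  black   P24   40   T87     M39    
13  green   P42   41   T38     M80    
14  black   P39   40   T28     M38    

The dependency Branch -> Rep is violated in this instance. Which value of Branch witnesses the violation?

red

Branch=green: rows 1, 5, 8, 13 → Rep = 41, 41, 41, 41 ✓
Branch=teal: rows 2, 3, 9 → Rep = 45, 45, 45 ✓
Branch=red: rows 4, 6 → Rep takes values {46, 41} — violation
Branch=black: rows 7, 12, 14 → Rep = 40, 40, 40 ✓
Branch=gold: rows 10, 11 → Rep = 39, 39 ✓
The only Branch value with inconsistent Rep is Branch=red.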